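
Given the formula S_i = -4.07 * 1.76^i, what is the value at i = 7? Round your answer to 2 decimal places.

S_7 = -4.07 * 1.76^7 ≈ -4.07 * 52.3105 ≈ -212.9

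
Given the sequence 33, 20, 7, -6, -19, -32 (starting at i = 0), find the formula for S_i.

Check differences: 20 - 33 = -13
7 - 20 = -13
Common difference d = -13.
First term a = 33.
Formula: S_i = 33 - 13*i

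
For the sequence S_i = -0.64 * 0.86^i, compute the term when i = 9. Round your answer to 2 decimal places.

S_9 = -0.64 * 0.86^9 ≈ -0.64 * 0.2573 ≈ -0.16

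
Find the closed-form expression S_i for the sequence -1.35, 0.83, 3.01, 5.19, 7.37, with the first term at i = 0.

Check differences: 0.83 - -1.35 = 2.18
3.01 - 0.83 = 2.18
Common difference d = 2.18.
First term a = -1.35.
Formula: S_i = -1.35 + 2.18*i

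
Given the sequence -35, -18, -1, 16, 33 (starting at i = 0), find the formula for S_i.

Check differences: -18 - -35 = 17
-1 - -18 = 17
Common difference d = 17.
First term a = -35.
Formula: S_i = -35 + 17*i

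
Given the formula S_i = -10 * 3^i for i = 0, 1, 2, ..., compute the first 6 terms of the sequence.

This is a geometric sequence.
i=0: S_0 = -10 * 3^0 = -10
i=1: S_1 = -10 * 3^1 = -30
i=2: S_2 = -10 * 3^2 = -90
i=3: S_3 = -10 * 3^3 = -270
i=4: S_4 = -10 * 3^4 = -810
i=5: S_5 = -10 * 3^5 = -2430
The first 6 terms are: [-10, -30, -90, -270, -810, -2430]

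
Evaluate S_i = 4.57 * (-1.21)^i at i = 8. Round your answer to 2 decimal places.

S_8 = 4.57 * (-1.21)^8 ≈ 4.57 * 4.595 ≈ 21.0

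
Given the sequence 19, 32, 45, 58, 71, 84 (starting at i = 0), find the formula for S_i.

Check differences: 32 - 19 = 13
45 - 32 = 13
Common difference d = 13.
First term a = 19.
Formula: S_i = 19 + 13*i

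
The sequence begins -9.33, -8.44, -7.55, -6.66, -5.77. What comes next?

Differences: -8.44 - -9.33 = 0.89
This is an arithmetic sequence with common difference d = 0.89.
Next term = -5.77 + 0.89 = -4.88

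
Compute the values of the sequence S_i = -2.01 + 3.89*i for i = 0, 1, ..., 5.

This is an arithmetic sequence.
i=0: S_0 = -2.01 + 3.89*0 = -2.01
i=1: S_1 = -2.01 + 3.89*1 = 1.88
i=2: S_2 = -2.01 + 3.89*2 = 5.77
i=3: S_3 = -2.01 + 3.89*3 = 9.66
i=4: S_4 = -2.01 + 3.89*4 = 13.55
i=5: S_5 = -2.01 + 3.89*5 = 17.44
The first 6 terms are: [-2.01, 1.88, 5.77, 9.66, 13.55, 17.44]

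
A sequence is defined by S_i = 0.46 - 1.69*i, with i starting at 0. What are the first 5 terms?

This is an arithmetic sequence.
i=0: S_0 = 0.46 + -1.69*0 = 0.46
i=1: S_1 = 0.46 + -1.69*1 = -1.23
i=2: S_2 = 0.46 + -1.69*2 = -2.92
i=3: S_3 = 0.46 + -1.69*3 = -4.61
i=4: S_4 = 0.46 + -1.69*4 = -6.3
The first 5 terms are: [0.46, -1.23, -2.92, -4.61, -6.3]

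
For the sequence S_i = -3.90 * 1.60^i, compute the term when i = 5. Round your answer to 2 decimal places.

S_5 = -3.9 * 1.6^5 ≈ -3.9 * 10.4858 ≈ -40.89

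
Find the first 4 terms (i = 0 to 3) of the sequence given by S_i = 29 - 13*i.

This is an arithmetic sequence.
i=0: S_0 = 29 + -13*0 = 29
i=1: S_1 = 29 + -13*1 = 16
i=2: S_2 = 29 + -13*2 = 3
i=3: S_3 = 29 + -13*3 = -10
The first 4 terms are: [29, 16, 3, -10]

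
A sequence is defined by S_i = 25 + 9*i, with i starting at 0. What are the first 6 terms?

This is an arithmetic sequence.
i=0: S_0 = 25 + 9*0 = 25
i=1: S_1 = 25 + 9*1 = 34
i=2: S_2 = 25 + 9*2 = 43
i=3: S_3 = 25 + 9*3 = 52
i=4: S_4 = 25 + 9*4 = 61
i=5: S_5 = 25 + 9*5 = 70
The first 6 terms are: [25, 34, 43, 52, 61, 70]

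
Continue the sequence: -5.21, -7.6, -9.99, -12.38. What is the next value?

Differences: -7.6 - -5.21 = -2.39
This is an arithmetic sequence with common difference d = -2.39.
Next term = -12.38 + -2.39 = -14.77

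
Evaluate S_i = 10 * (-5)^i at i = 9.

S_9 = 10 * (-5)^9 = 10 * -1953125 = -19531250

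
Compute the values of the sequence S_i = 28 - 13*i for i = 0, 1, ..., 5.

This is an arithmetic sequence.
i=0: S_0 = 28 + -13*0 = 28
i=1: S_1 = 28 + -13*1 = 15
i=2: S_2 = 28 + -13*2 = 2
i=3: S_3 = 28 + -13*3 = -11
i=4: S_4 = 28 + -13*4 = -24
i=5: S_5 = 28 + -13*5 = -37
The first 6 terms are: [28, 15, 2, -11, -24, -37]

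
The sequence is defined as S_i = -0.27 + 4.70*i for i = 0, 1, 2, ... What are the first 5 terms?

This is an arithmetic sequence.
i=0: S_0 = -0.27 + 4.7*0 = -0.27
i=1: S_1 = -0.27 + 4.7*1 = 4.43
i=2: S_2 = -0.27 + 4.7*2 = 9.13
i=3: S_3 = -0.27 + 4.7*3 = 13.83
i=4: S_4 = -0.27 + 4.7*4 = 18.53
The first 5 terms are: [-0.27, 4.43, 9.13, 13.83, 18.53]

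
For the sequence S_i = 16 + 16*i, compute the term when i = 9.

S_9 = 16 + 16*9 = 16 + 144 = 160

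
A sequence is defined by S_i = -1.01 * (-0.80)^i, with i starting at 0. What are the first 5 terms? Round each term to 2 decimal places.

This is a geometric sequence.
i=0: S_0 = -1.01 * (-0.8)^0 = -1.01
i=1: S_1 = -1.01 * (-0.8)^1 ≈ 0.81
i=2: S_2 = -1.01 * (-0.8)^2 ≈ -0.65
i=3: S_3 = -1.01 * (-0.8)^3 ≈ 0.52
i=4: S_4 = -1.01 * (-0.8)^4 ≈ -0.41
The first 5 terms are: [-1.01, 0.81, -0.65, 0.52, -0.41]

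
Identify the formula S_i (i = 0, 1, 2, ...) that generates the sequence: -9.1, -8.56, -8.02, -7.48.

Check differences: -8.56 - -9.1 = 0.54
-8.02 - -8.56 = 0.54
Common difference d = 0.54.
First term a = -9.1.
Formula: S_i = -9.10 + 0.54*i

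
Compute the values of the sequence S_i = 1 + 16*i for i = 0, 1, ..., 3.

This is an arithmetic sequence.
i=0: S_0 = 1 + 16*0 = 1
i=1: S_1 = 1 + 16*1 = 17
i=2: S_2 = 1 + 16*2 = 33
i=3: S_3 = 1 + 16*3 = 49
The first 4 terms are: [1, 17, 33, 49]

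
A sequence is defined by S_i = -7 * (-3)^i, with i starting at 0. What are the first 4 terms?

This is a geometric sequence.
i=0: S_0 = -7 * (-3)^0 = -7
i=1: S_1 = -7 * (-3)^1 = 21
i=2: S_2 = -7 * (-3)^2 = -63
i=3: S_3 = -7 * (-3)^3 = 189
The first 4 terms are: [-7, 21, -63, 189]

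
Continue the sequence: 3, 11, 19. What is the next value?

Differences: 11 - 3 = 8
This is an arithmetic sequence with common difference d = 8.
Next term = 19 + 8 = 27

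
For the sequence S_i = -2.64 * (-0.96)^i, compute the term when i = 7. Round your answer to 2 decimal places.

S_7 = -2.64 * (-0.96)^7 ≈ -2.64 * -0.7514 ≈ 1.98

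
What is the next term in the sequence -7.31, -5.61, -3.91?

Differences: -5.61 - -7.31 = 1.7
This is an arithmetic sequence with common difference d = 1.7.
Next term = -3.91 + 1.7 = -2.21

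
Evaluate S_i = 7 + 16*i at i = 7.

S_7 = 7 + 16*7 = 7 + 112 = 119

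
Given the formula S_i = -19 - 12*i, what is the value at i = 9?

S_9 = -19 + -12*9 = -19 + -108 = -127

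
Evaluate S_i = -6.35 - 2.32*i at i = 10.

S_10 = -6.35 + -2.32*10 = -6.35 + -23.2 = -29.55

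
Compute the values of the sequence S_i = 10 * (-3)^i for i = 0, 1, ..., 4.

This is a geometric sequence.
i=0: S_0 = 10 * (-3)^0 = 10
i=1: S_1 = 10 * (-3)^1 = -30
i=2: S_2 = 10 * (-3)^2 = 90
i=3: S_3 = 10 * (-3)^3 = -270
i=4: S_4 = 10 * (-3)^4 = 810
The first 5 terms are: [10, -30, 90, -270, 810]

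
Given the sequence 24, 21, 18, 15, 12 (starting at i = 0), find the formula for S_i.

Check differences: 21 - 24 = -3
18 - 21 = -3
Common difference d = -3.
First term a = 24.
Formula: S_i = 24 - 3*i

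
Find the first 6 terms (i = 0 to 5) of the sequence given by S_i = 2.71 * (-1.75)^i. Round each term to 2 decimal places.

This is a geometric sequence.
i=0: S_0 = 2.71 * (-1.75)^0 = 2.71
i=1: S_1 = 2.71 * (-1.75)^1 ≈ -4.74
i=2: S_2 = 2.71 * (-1.75)^2 ≈ 8.3
i=3: S_3 = 2.71 * (-1.75)^3 ≈ -14.52
i=4: S_4 = 2.71 * (-1.75)^4 ≈ 25.42
i=5: S_5 = 2.71 * (-1.75)^5 ≈ -44.48
The first 6 terms are: [2.71, -4.74, 8.3, -14.52, 25.42, -44.48]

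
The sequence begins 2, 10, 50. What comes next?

Ratios: 10 / 2 = 5.0
This is a geometric sequence with common ratio r = 5.
Next term = 50 * 5 = 250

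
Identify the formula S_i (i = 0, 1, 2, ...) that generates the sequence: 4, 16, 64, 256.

Check ratios: 16 / 4 = 4.0
Common ratio r = 4.
First term a = 4.
Formula: S_i = 4 * 4^i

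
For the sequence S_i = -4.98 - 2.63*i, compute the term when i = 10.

S_10 = -4.98 + -2.63*10 = -4.98 + -26.3 = -31.28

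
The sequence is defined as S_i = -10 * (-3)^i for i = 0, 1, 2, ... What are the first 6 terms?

This is a geometric sequence.
i=0: S_0 = -10 * (-3)^0 = -10
i=1: S_1 = -10 * (-3)^1 = 30
i=2: S_2 = -10 * (-3)^2 = -90
i=3: S_3 = -10 * (-3)^3 = 270
i=4: S_4 = -10 * (-3)^4 = -810
i=5: S_5 = -10 * (-3)^5 = 2430
The first 6 terms are: [-10, 30, -90, 270, -810, 2430]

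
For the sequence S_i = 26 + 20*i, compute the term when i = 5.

S_5 = 26 + 20*5 = 26 + 100 = 126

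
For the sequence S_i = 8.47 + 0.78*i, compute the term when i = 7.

S_7 = 8.47 + 0.78*7 = 8.47 + 5.46 = 13.93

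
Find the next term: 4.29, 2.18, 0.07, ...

Differences: 2.18 - 4.29 = -2.11
This is an arithmetic sequence with common difference d = -2.11.
Next term = 0.07 + -2.11 = -2.04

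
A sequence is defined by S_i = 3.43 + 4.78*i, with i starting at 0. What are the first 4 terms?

This is an arithmetic sequence.
i=0: S_0 = 3.43 + 4.78*0 = 3.43
i=1: S_1 = 3.43 + 4.78*1 = 8.21
i=2: S_2 = 3.43 + 4.78*2 = 12.99
i=3: S_3 = 3.43 + 4.78*3 = 17.77
The first 4 terms are: [3.43, 8.21, 12.99, 17.77]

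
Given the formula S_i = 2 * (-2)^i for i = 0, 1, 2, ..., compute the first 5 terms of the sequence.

This is a geometric sequence.
i=0: S_0 = 2 * (-2)^0 = 2
i=1: S_1 = 2 * (-2)^1 = -4
i=2: S_2 = 2 * (-2)^2 = 8
i=3: S_3 = 2 * (-2)^3 = -16
i=4: S_4 = 2 * (-2)^4 = 32
The first 5 terms are: [2, -4, 8, -16, 32]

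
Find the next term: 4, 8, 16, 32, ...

Ratios: 8 / 4 = 2.0
This is a geometric sequence with common ratio r = 2.
Next term = 32 * 2 = 64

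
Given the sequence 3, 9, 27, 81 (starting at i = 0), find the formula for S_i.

Check ratios: 9 / 3 = 3.0
Common ratio r = 3.
First term a = 3.
Formula: S_i = 3 * 3^i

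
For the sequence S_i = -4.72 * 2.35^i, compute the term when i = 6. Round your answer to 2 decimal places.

S_6 = -4.72 * 2.35^6 ≈ -4.72 * 168.4252 ≈ -794.97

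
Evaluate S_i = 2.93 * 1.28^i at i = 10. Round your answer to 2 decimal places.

S_10 = 2.93 * 1.28^10 ≈ 2.93 * 11.8059 ≈ 34.59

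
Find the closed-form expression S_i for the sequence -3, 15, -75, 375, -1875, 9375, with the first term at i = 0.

Check ratios: 15 / -3 = -5.0
Common ratio r = -5.
First term a = -3.
Formula: S_i = -3 * (-5)^i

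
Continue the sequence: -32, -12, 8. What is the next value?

Differences: -12 - -32 = 20
This is an arithmetic sequence with common difference d = 20.
Next term = 8 + 20 = 28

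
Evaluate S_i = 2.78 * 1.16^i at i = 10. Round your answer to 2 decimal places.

S_10 = 2.78 * 1.16^10 ≈ 2.78 * 4.4114 ≈ 12.26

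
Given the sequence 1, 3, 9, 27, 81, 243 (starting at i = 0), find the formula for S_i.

Check ratios: 3 / 1 = 3.0
Common ratio r = 3.
First term a = 1.
Formula: S_i = 1 * 3^i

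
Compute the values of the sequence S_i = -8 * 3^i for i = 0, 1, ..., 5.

This is a geometric sequence.
i=0: S_0 = -8 * 3^0 = -8
i=1: S_1 = -8 * 3^1 = -24
i=2: S_2 = -8 * 3^2 = -72
i=3: S_3 = -8 * 3^3 = -216
i=4: S_4 = -8 * 3^4 = -648
i=5: S_5 = -8 * 3^5 = -1944
The first 6 terms are: [-8, -24, -72, -216, -648, -1944]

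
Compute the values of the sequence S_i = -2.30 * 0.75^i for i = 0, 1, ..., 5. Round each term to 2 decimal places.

This is a geometric sequence.
i=0: S_0 = -2.3 * 0.75^0 = -2.3
i=1: S_1 = -2.3 * 0.75^1 ≈ -1.73
i=2: S_2 = -2.3 * 0.75^2 ≈ -1.29
i=3: S_3 = -2.3 * 0.75^3 ≈ -0.97
i=4: S_4 = -2.3 * 0.75^4 ≈ -0.73
i=5: S_5 = -2.3 * 0.75^5 ≈ -0.55
The first 6 terms are: [-2.3, -1.73, -1.29, -0.97, -0.73, -0.55]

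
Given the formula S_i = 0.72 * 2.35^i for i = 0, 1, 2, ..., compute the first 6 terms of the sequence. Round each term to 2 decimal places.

This is a geometric sequence.
i=0: S_0 = 0.72 * 2.35^0 = 0.72
i=1: S_1 = 0.72 * 2.35^1 ≈ 1.69
i=2: S_2 = 0.72 * 2.35^2 ≈ 3.98
i=3: S_3 = 0.72 * 2.35^3 ≈ 9.34
i=4: S_4 = 0.72 * 2.35^4 ≈ 21.96
i=5: S_5 = 0.72 * 2.35^5 ≈ 51.6
The first 6 terms are: [0.72, 1.69, 3.98, 9.34, 21.96, 51.6]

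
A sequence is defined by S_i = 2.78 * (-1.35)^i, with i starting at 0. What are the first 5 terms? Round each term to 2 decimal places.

This is a geometric sequence.
i=0: S_0 = 2.78 * (-1.35)^0 = 2.78
i=1: S_1 = 2.78 * (-1.35)^1 ≈ -3.75
i=2: S_2 = 2.78 * (-1.35)^2 ≈ 5.07
i=3: S_3 = 2.78 * (-1.35)^3 ≈ -6.84
i=4: S_4 = 2.78 * (-1.35)^4 ≈ 9.23
The first 5 terms are: [2.78, -3.75, 5.07, -6.84, 9.23]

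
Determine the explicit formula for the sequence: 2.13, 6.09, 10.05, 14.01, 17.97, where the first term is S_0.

Check differences: 6.09 - 2.13 = 3.96
10.05 - 6.09 = 3.96
Common difference d = 3.96.
First term a = 2.13.
Formula: S_i = 2.13 + 3.96*i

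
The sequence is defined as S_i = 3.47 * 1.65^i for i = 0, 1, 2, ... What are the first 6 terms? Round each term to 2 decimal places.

This is a geometric sequence.
i=0: S_0 = 3.47 * 1.65^0 = 3.47
i=1: S_1 = 3.47 * 1.65^1 ≈ 5.73
i=2: S_2 = 3.47 * 1.65^2 ≈ 9.45
i=3: S_3 = 3.47 * 1.65^3 ≈ 15.59
i=4: S_4 = 3.47 * 1.65^4 ≈ 25.72
i=5: S_5 = 3.47 * 1.65^5 ≈ 42.44
The first 6 terms are: [3.47, 5.73, 9.45, 15.59, 25.72, 42.44]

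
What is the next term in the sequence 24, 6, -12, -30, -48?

Differences: 6 - 24 = -18
This is an arithmetic sequence with common difference d = -18.
Next term = -48 + -18 = -66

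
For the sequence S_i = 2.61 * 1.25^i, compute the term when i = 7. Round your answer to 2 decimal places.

S_7 = 2.61 * 1.25^7 ≈ 2.61 * 4.7684 ≈ 12.45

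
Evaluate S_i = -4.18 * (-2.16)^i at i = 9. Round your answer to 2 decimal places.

S_9 = -4.18 * (-2.16)^9 ≈ -4.18 * -1023.4904 ≈ 4278.19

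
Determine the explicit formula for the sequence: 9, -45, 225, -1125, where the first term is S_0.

Check ratios: -45 / 9 = -5.0
Common ratio r = -5.
First term a = 9.
Formula: S_i = 9 * (-5)^i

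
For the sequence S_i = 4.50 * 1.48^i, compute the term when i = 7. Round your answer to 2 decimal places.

S_7 = 4.5 * 1.48^7 ≈ 4.5 * 15.5536 ≈ 69.99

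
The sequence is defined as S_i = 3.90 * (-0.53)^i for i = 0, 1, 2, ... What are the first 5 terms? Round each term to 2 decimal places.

This is a geometric sequence.
i=0: S_0 = 3.9 * (-0.53)^0 = 3.9
i=1: S_1 = 3.9 * (-0.53)^1 ≈ -2.07
i=2: S_2 = 3.9 * (-0.53)^2 ≈ 1.1
i=3: S_3 = 3.9 * (-0.53)^3 ≈ -0.58
i=4: S_4 = 3.9 * (-0.53)^4 ≈ 0.31
The first 5 terms are: [3.9, -2.07, 1.1, -0.58, 0.31]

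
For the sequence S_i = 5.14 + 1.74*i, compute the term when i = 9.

S_9 = 5.14 + 1.74*9 = 5.14 + 15.66 = 20.8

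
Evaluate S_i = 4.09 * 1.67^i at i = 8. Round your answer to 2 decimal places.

S_8 = 4.09 * 1.67^8 ≈ 4.09 * 60.4967 ≈ 247.43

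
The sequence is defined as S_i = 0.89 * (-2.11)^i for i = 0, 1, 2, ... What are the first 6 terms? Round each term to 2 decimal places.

This is a geometric sequence.
i=0: S_0 = 0.89 * (-2.11)^0 = 0.89
i=1: S_1 = 0.89 * (-2.11)^1 ≈ -1.88
i=2: S_2 = 0.89 * (-2.11)^2 ≈ 3.96
i=3: S_3 = 0.89 * (-2.11)^3 ≈ -8.36
i=4: S_4 = 0.89 * (-2.11)^4 ≈ 17.64
i=5: S_5 = 0.89 * (-2.11)^5 ≈ -37.22
The first 6 terms are: [0.89, -1.88, 3.96, -8.36, 17.64, -37.22]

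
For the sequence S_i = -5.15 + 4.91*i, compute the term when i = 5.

S_5 = -5.15 + 4.91*5 = -5.15 + 24.55 = 19.4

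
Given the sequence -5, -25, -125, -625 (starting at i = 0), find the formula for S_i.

Check ratios: -25 / -5 = 5.0
Common ratio r = 5.
First term a = -5.
Formula: S_i = -5 * 5^i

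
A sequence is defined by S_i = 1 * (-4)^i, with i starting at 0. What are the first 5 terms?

This is a geometric sequence.
i=0: S_0 = 1 * (-4)^0 = 1
i=1: S_1 = 1 * (-4)^1 = -4
i=2: S_2 = 1 * (-4)^2 = 16
i=3: S_3 = 1 * (-4)^3 = -64
i=4: S_4 = 1 * (-4)^4 = 256
The first 5 terms are: [1, -4, 16, -64, 256]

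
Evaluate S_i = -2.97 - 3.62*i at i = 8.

S_8 = -2.97 + -3.62*8 = -2.97 + -28.96 = -31.93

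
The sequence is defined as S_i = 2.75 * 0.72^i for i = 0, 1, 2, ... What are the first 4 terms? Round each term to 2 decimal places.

This is a geometric sequence.
i=0: S_0 = 2.75 * 0.72^0 = 2.75
i=1: S_1 = 2.75 * 0.72^1 = 1.98
i=2: S_2 = 2.75 * 0.72^2 ≈ 1.43
i=3: S_3 = 2.75 * 0.72^3 ≈ 1.03
The first 4 terms are: [2.75, 1.98, 1.43, 1.03]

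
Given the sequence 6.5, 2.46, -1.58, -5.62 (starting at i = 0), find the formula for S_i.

Check differences: 2.46 - 6.5 = -4.04
-1.58 - 2.46 = -4.04
Common difference d = -4.04.
First term a = 6.5.
Formula: S_i = 6.50 - 4.04*i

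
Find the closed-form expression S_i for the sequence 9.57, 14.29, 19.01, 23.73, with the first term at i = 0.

Check differences: 14.29 - 9.57 = 4.72
19.01 - 14.29 = 4.72
Common difference d = 4.72.
First term a = 9.57.
Formula: S_i = 9.57 + 4.72*i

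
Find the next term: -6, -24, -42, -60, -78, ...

Differences: -24 - -6 = -18
This is an arithmetic sequence with common difference d = -18.
Next term = -78 + -18 = -96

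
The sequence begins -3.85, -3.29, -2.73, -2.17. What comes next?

Differences: -3.29 - -3.85 = 0.56
This is an arithmetic sequence with common difference d = 0.56.
Next term = -2.17 + 0.56 = -1.61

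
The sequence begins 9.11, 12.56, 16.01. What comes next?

Differences: 12.56 - 9.11 = 3.45
This is an arithmetic sequence with common difference d = 3.45.
Next term = 16.01 + 3.45 = 19.46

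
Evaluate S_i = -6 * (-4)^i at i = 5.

S_5 = -6 * (-4)^5 = -6 * -1024 = 6144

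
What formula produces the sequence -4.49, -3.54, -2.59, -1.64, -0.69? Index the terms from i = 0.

Check differences: -3.54 - -4.49 = 0.95
-2.59 - -3.54 = 0.95
Common difference d = 0.95.
First term a = -4.49.
Formula: S_i = -4.49 + 0.95*i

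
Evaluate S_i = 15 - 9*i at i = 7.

S_7 = 15 + -9*7 = 15 + -63 = -48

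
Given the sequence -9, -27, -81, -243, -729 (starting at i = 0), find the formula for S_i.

Check ratios: -27 / -9 = 3.0
Common ratio r = 3.
First term a = -9.
Formula: S_i = -9 * 3^i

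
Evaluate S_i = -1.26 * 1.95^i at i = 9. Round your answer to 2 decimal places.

S_9 = -1.26 * 1.95^9 ≈ -1.26 * 407.6726 ≈ -513.67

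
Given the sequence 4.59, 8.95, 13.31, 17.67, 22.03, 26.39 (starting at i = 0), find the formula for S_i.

Check differences: 8.95 - 4.59 = 4.36
13.31 - 8.95 = 4.36
Common difference d = 4.36.
First term a = 4.59.
Formula: S_i = 4.59 + 4.36*i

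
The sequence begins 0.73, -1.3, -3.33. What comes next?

Differences: -1.3 - 0.73 = -2.03
This is an arithmetic sequence with common difference d = -2.03.
Next term = -3.33 + -2.03 = -5.36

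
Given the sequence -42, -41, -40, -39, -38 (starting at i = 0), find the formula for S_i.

Check differences: -41 - -42 = 1
-40 - -41 = 1
Common difference d = 1.
First term a = -42.
Formula: S_i = -42 + 1*i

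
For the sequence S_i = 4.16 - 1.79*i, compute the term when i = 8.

S_8 = 4.16 + -1.79*8 = 4.16 + -14.32 = -10.16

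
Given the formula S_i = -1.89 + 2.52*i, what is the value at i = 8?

S_8 = -1.89 + 2.52*8 = -1.89 + 20.16 = 18.27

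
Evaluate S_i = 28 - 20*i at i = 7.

S_7 = 28 + -20*7 = 28 + -140 = -112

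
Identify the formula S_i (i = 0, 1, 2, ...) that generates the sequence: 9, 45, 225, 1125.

Check ratios: 45 / 9 = 5.0
Common ratio r = 5.
First term a = 9.
Formula: S_i = 9 * 5^i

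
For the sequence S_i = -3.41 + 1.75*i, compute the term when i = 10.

S_10 = -3.41 + 1.75*10 = -3.41 + 17.5 = 14.09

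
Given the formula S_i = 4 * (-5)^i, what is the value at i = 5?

S_5 = 4 * (-5)^5 = 4 * -3125 = -12500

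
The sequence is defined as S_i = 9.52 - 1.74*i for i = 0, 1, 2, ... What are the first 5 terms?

This is an arithmetic sequence.
i=0: S_0 = 9.52 + -1.74*0 = 9.52
i=1: S_1 = 9.52 + -1.74*1 = 7.78
i=2: S_2 = 9.52 + -1.74*2 = 6.04
i=3: S_3 = 9.52 + -1.74*3 = 4.3
i=4: S_4 = 9.52 + -1.74*4 = 2.56
The first 5 terms are: [9.52, 7.78, 6.04, 4.3, 2.56]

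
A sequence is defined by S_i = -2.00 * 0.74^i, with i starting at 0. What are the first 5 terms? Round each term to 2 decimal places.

This is a geometric sequence.
i=0: S_0 = -2.0 * 0.74^0 = -2.0
i=1: S_1 = -2.0 * 0.74^1 = -1.48
i=2: S_2 = -2.0 * 0.74^2 ≈ -1.1
i=3: S_3 = -2.0 * 0.74^3 ≈ -0.81
i=4: S_4 = -2.0 * 0.74^4 ≈ -0.6
The first 5 terms are: [-2.0, -1.48, -1.1, -0.81, -0.6]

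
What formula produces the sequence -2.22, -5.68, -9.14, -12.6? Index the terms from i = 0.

Check differences: -5.68 - -2.22 = -3.46
-9.14 - -5.68 = -3.46
Common difference d = -3.46.
First term a = -2.22.
Formula: S_i = -2.22 - 3.46*i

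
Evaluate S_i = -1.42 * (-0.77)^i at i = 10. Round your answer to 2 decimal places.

S_10 = -1.42 * (-0.77)^10 ≈ -1.42 * 0.0733 ≈ -0.1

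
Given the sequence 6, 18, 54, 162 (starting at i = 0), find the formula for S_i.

Check ratios: 18 / 6 = 3.0
Common ratio r = 3.
First term a = 6.
Formula: S_i = 6 * 3^i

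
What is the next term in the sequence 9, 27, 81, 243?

Ratios: 27 / 9 = 3.0
This is a geometric sequence with common ratio r = 3.
Next term = 243 * 3 = 729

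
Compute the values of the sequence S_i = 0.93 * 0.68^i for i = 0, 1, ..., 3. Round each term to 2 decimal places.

This is a geometric sequence.
i=0: S_0 = 0.93 * 0.68^0 = 0.93
i=1: S_1 = 0.93 * 0.68^1 ≈ 0.63
i=2: S_2 = 0.93 * 0.68^2 ≈ 0.43
i=3: S_3 = 0.93 * 0.68^3 ≈ 0.29
The first 4 terms are: [0.93, 0.63, 0.43, 0.29]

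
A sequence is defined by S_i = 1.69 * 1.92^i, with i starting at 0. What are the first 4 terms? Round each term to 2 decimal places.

This is a geometric sequence.
i=0: S_0 = 1.69 * 1.92^0 = 1.69
i=1: S_1 = 1.69 * 1.92^1 ≈ 3.24
i=2: S_2 = 1.69 * 1.92^2 ≈ 6.23
i=3: S_3 = 1.69 * 1.92^3 ≈ 11.96
The first 4 terms are: [1.69, 3.24, 6.23, 11.96]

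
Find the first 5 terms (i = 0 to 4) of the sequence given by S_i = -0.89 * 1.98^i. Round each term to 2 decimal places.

This is a geometric sequence.
i=0: S_0 = -0.89 * 1.98^0 = -0.89
i=1: S_1 = -0.89 * 1.98^1 ≈ -1.76
i=2: S_2 = -0.89 * 1.98^2 ≈ -3.49
i=3: S_3 = -0.89 * 1.98^3 ≈ -6.91
i=4: S_4 = -0.89 * 1.98^4 ≈ -13.68
The first 5 terms are: [-0.89, -1.76, -3.49, -6.91, -13.68]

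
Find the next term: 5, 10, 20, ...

Ratios: 10 / 5 = 2.0
This is a geometric sequence with common ratio r = 2.
Next term = 20 * 2 = 40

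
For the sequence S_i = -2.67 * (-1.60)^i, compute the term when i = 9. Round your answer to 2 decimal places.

S_9 = -2.67 * (-1.6)^9 ≈ -2.67 * -68.7195 ≈ 183.48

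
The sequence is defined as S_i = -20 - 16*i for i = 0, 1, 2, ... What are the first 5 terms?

This is an arithmetic sequence.
i=0: S_0 = -20 + -16*0 = -20
i=1: S_1 = -20 + -16*1 = -36
i=2: S_2 = -20 + -16*2 = -52
i=3: S_3 = -20 + -16*3 = -68
i=4: S_4 = -20 + -16*4 = -84
The first 5 terms are: [-20, -36, -52, -68, -84]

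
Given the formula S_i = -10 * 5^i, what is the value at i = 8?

S_8 = -10 * 5^8 = -10 * 390625 = -3906250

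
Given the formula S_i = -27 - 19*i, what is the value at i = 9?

S_9 = -27 + -19*9 = -27 + -171 = -198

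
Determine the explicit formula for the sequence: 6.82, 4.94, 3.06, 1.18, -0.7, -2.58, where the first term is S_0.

Check differences: 4.94 - 6.82 = -1.88
3.06 - 4.94 = -1.88
Common difference d = -1.88.
First term a = 6.82.
Formula: S_i = 6.82 - 1.88*i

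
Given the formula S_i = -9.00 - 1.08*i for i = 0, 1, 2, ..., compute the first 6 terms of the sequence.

This is an arithmetic sequence.
i=0: S_0 = -9.0 + -1.08*0 = -9.0
i=1: S_1 = -9.0 + -1.08*1 = -10.08
i=2: S_2 = -9.0 + -1.08*2 = -11.16
i=3: S_3 = -9.0 + -1.08*3 = -12.24
i=4: S_4 = -9.0 + -1.08*4 = -13.32
i=5: S_5 = -9.0 + -1.08*5 = -14.4
The first 6 terms are: [-9.0, -10.08, -11.16, -12.24, -13.32, -14.4]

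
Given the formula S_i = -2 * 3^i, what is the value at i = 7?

S_7 = -2 * 3^7 = -2 * 2187 = -4374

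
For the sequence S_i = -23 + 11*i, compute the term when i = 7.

S_7 = -23 + 11*7 = -23 + 77 = 54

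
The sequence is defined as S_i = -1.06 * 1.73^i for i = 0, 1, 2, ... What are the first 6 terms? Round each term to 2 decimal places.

This is a geometric sequence.
i=0: S_0 = -1.06 * 1.73^0 = -1.06
i=1: S_1 = -1.06 * 1.73^1 ≈ -1.83
i=2: S_2 = -1.06 * 1.73^2 ≈ -3.17
i=3: S_3 = -1.06 * 1.73^3 ≈ -5.49
i=4: S_4 = -1.06 * 1.73^4 ≈ -9.49
i=5: S_5 = -1.06 * 1.73^5 ≈ -16.43
The first 6 terms are: [-1.06, -1.83, -3.17, -5.49, -9.49, -16.43]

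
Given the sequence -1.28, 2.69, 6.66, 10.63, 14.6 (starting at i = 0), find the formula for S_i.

Check differences: 2.69 - -1.28 = 3.97
6.66 - 2.69 = 3.97
Common difference d = 3.97.
First term a = -1.28.
Formula: S_i = -1.28 + 3.97*i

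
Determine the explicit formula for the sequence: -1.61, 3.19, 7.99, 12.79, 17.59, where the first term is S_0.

Check differences: 3.19 - -1.61 = 4.8
7.99 - 3.19 = 4.8
Common difference d = 4.8.
First term a = -1.61.
Formula: S_i = -1.61 + 4.80*i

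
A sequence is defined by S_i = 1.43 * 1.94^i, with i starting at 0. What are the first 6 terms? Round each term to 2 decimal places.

This is a geometric sequence.
i=0: S_0 = 1.43 * 1.94^0 = 1.43
i=1: S_1 = 1.43 * 1.94^1 ≈ 2.77
i=2: S_2 = 1.43 * 1.94^2 ≈ 5.38
i=3: S_3 = 1.43 * 1.94^3 ≈ 10.44
i=4: S_4 = 1.43 * 1.94^4 ≈ 20.26
i=5: S_5 = 1.43 * 1.94^5 ≈ 39.3
The first 6 terms are: [1.43, 2.77, 5.38, 10.44, 20.26, 39.3]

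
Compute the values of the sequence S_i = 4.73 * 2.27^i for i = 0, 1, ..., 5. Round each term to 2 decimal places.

This is a geometric sequence.
i=0: S_0 = 4.73 * 2.27^0 = 4.73
i=1: S_1 = 4.73 * 2.27^1 ≈ 10.74
i=2: S_2 = 4.73 * 2.27^2 ≈ 24.37
i=3: S_3 = 4.73 * 2.27^3 ≈ 55.33
i=4: S_4 = 4.73 * 2.27^4 ≈ 125.59
i=5: S_5 = 4.73 * 2.27^5 ≈ 285.1
The first 6 terms are: [4.73, 10.74, 24.37, 55.33, 125.59, 285.1]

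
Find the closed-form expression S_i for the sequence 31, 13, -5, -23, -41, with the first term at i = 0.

Check differences: 13 - 31 = -18
-5 - 13 = -18
Common difference d = -18.
First term a = 31.
Formula: S_i = 31 - 18*i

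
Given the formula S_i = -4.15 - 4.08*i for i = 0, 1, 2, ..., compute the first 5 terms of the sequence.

This is an arithmetic sequence.
i=0: S_0 = -4.15 + -4.08*0 = -4.15
i=1: S_1 = -4.15 + -4.08*1 = -8.23
i=2: S_2 = -4.15 + -4.08*2 = -12.31
i=3: S_3 = -4.15 + -4.08*3 = -16.39
i=4: S_4 = -4.15 + -4.08*4 = -20.47
The first 5 terms are: [-4.15, -8.23, -12.31, -16.39, -20.47]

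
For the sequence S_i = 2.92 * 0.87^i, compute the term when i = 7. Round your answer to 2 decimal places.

S_7 = 2.92 * 0.87^7 ≈ 2.92 * 0.3773 ≈ 1.1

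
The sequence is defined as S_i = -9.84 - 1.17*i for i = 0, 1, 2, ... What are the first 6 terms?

This is an arithmetic sequence.
i=0: S_0 = -9.84 + -1.17*0 = -9.84
i=1: S_1 = -9.84 + -1.17*1 = -11.01
i=2: S_2 = -9.84 + -1.17*2 = -12.18
i=3: S_3 = -9.84 + -1.17*3 = -13.35
i=4: S_4 = -9.84 + -1.17*4 = -14.52
i=5: S_5 = -9.84 + -1.17*5 = -15.69
The first 6 terms are: [-9.84, -11.01, -12.18, -13.35, -14.52, -15.69]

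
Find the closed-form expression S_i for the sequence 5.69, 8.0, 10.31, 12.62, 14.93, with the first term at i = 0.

Check differences: 8.0 - 5.69 = 2.31
10.31 - 8.0 = 2.31
Common difference d = 2.31.
First term a = 5.69.
Formula: S_i = 5.69 + 2.31*i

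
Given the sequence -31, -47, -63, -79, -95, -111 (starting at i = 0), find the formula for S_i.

Check differences: -47 - -31 = -16
-63 - -47 = -16
Common difference d = -16.
First term a = -31.
Formula: S_i = -31 - 16*i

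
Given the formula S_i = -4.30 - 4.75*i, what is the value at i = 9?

S_9 = -4.3 + -4.75*9 = -4.3 + -42.75 = -47.05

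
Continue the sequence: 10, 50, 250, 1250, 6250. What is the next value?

Ratios: 50 / 10 = 5.0
This is a geometric sequence with common ratio r = 5.
Next term = 6250 * 5 = 31250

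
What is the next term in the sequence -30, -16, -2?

Differences: -16 - -30 = 14
This is an arithmetic sequence with common difference d = 14.
Next term = -2 + 14 = 12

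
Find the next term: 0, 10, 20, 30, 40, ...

Differences: 10 - 0 = 10
This is an arithmetic sequence with common difference d = 10.
Next term = 40 + 10 = 50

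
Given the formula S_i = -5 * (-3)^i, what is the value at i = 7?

S_7 = -5 * (-3)^7 = -5 * -2187 = 10935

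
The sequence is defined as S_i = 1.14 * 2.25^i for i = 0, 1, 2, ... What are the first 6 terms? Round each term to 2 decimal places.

This is a geometric sequence.
i=0: S_0 = 1.14 * 2.25^0 = 1.14
i=1: S_1 = 1.14 * 2.25^1 ≈ 2.57
i=2: S_2 = 1.14 * 2.25^2 ≈ 5.77
i=3: S_3 = 1.14 * 2.25^3 ≈ 12.99
i=4: S_4 = 1.14 * 2.25^4 ≈ 29.22
i=5: S_5 = 1.14 * 2.25^5 ≈ 65.74
The first 6 terms are: [1.14, 2.57, 5.77, 12.99, 29.22, 65.74]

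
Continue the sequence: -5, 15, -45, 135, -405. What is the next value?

Ratios: 15 / -5 = -3.0
This is a geometric sequence with common ratio r = -3.
Next term = -405 * -3 = 1215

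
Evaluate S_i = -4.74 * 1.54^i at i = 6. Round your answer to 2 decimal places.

S_6 = -4.74 * 1.54^6 ≈ -4.74 * 13.339 ≈ -63.23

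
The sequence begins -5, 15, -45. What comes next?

Ratios: 15 / -5 = -3.0
This is a geometric sequence with common ratio r = -3.
Next term = -45 * -3 = 135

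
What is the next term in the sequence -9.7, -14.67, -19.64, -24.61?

Differences: -14.67 - -9.7 = -4.97
This is an arithmetic sequence with common difference d = -4.97.
Next term = -24.61 + -4.97 = -29.58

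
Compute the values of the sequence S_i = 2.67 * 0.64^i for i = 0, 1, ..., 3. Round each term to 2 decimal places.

This is a geometric sequence.
i=0: S_0 = 2.67 * 0.64^0 = 2.67
i=1: S_1 = 2.67 * 0.64^1 ≈ 1.71
i=2: S_2 = 2.67 * 0.64^2 ≈ 1.09
i=3: S_3 = 2.67 * 0.64^3 ≈ 0.7
The first 4 terms are: [2.67, 1.71, 1.09, 0.7]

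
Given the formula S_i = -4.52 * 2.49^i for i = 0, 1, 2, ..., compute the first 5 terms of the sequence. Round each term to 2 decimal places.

This is a geometric sequence.
i=0: S_0 = -4.52 * 2.49^0 = -4.52
i=1: S_1 = -4.52 * 2.49^1 ≈ -11.25
i=2: S_2 = -4.52 * 2.49^2 ≈ -28.02
i=3: S_3 = -4.52 * 2.49^3 ≈ -69.78
i=4: S_4 = -4.52 * 2.49^4 ≈ -173.75
The first 5 terms are: [-4.52, -11.25, -28.02, -69.78, -173.75]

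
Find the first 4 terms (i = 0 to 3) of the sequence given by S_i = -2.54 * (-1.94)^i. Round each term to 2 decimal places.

This is a geometric sequence.
i=0: S_0 = -2.54 * (-1.94)^0 = -2.54
i=1: S_1 = -2.54 * (-1.94)^1 ≈ 4.93
i=2: S_2 = -2.54 * (-1.94)^2 ≈ -9.56
i=3: S_3 = -2.54 * (-1.94)^3 ≈ 18.55
The first 4 terms are: [-2.54, 4.93, -9.56, 18.55]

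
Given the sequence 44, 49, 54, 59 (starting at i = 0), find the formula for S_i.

Check differences: 49 - 44 = 5
54 - 49 = 5
Common difference d = 5.
First term a = 44.
Formula: S_i = 44 + 5*i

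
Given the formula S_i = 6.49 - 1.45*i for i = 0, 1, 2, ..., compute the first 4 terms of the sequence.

This is an arithmetic sequence.
i=0: S_0 = 6.49 + -1.45*0 = 6.49
i=1: S_1 = 6.49 + -1.45*1 = 5.04
i=2: S_2 = 6.49 + -1.45*2 = 3.59
i=3: S_3 = 6.49 + -1.45*3 = 2.14
The first 4 terms are: [6.49, 5.04, 3.59, 2.14]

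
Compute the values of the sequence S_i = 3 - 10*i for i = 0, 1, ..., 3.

This is an arithmetic sequence.
i=0: S_0 = 3 + -10*0 = 3
i=1: S_1 = 3 + -10*1 = -7
i=2: S_2 = 3 + -10*2 = -17
i=3: S_3 = 3 + -10*3 = -27
The first 4 terms are: [3, -7, -17, -27]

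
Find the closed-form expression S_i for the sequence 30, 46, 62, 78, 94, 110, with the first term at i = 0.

Check differences: 46 - 30 = 16
62 - 46 = 16
Common difference d = 16.
First term a = 30.
Formula: S_i = 30 + 16*i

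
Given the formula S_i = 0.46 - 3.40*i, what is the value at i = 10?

S_10 = 0.46 + -3.4*10 = 0.46 + -34.0 = -33.54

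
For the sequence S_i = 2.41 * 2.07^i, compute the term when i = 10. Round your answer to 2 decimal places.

S_10 = 2.41 * 2.07^10 ≈ 2.41 * 1444.4531 ≈ 3481.13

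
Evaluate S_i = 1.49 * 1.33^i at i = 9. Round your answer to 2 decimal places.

S_9 = 1.49 * 1.33^9 ≈ 1.49 * 13.0216 ≈ 19.4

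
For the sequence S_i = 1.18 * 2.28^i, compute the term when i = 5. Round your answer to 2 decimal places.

S_5 = 1.18 * 2.28^5 ≈ 1.18 * 61.6133 ≈ 72.7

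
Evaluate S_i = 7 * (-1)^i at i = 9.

S_9 = 7 * (-1)^9 = 7 * -1 = -7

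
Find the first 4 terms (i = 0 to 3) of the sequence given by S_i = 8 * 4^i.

This is a geometric sequence.
i=0: S_0 = 8 * 4^0 = 8
i=1: S_1 = 8 * 4^1 = 32
i=2: S_2 = 8 * 4^2 = 128
i=3: S_3 = 8 * 4^3 = 512
The first 4 terms are: [8, 32, 128, 512]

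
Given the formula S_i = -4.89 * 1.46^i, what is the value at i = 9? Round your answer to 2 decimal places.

S_9 = -4.89 * 1.46^9 ≈ -4.89 * 30.1423 ≈ -147.4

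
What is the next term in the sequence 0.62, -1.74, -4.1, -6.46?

Differences: -1.74 - 0.62 = -2.36
This is an arithmetic sequence with common difference d = -2.36.
Next term = -6.46 + -2.36 = -8.82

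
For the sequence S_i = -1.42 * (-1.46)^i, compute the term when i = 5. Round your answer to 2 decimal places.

S_5 = -1.42 * (-1.46)^5 ≈ -1.42 * -6.6338 ≈ 9.42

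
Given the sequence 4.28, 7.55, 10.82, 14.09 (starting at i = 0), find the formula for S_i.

Check differences: 7.55 - 4.28 = 3.27
10.82 - 7.55 = 3.27
Common difference d = 3.27.
First term a = 4.28.
Formula: S_i = 4.28 + 3.27*i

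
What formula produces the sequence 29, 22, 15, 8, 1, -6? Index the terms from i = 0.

Check differences: 22 - 29 = -7
15 - 22 = -7
Common difference d = -7.
First term a = 29.
Formula: S_i = 29 - 7*i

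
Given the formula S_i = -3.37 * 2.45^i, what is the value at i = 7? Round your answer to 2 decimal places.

S_7 = -3.37 * 2.45^7 ≈ -3.37 * 529.8618 ≈ -1785.63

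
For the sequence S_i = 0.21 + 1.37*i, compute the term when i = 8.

S_8 = 0.21 + 1.37*8 = 0.21 + 10.96 = 11.17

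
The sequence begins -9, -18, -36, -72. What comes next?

Ratios: -18 / -9 = 2.0
This is a geometric sequence with common ratio r = 2.
Next term = -72 * 2 = -144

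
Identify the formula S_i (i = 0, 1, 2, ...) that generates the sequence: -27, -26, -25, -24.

Check differences: -26 - -27 = 1
-25 - -26 = 1
Common difference d = 1.
First term a = -27.
Formula: S_i = -27 + 1*i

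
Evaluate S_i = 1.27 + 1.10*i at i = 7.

S_7 = 1.27 + 1.1*7 = 1.27 + 7.7 = 8.97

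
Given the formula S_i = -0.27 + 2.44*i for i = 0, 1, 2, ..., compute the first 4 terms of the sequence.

This is an arithmetic sequence.
i=0: S_0 = -0.27 + 2.44*0 = -0.27
i=1: S_1 = -0.27 + 2.44*1 = 2.17
i=2: S_2 = -0.27 + 2.44*2 = 4.61
i=3: S_3 = -0.27 + 2.44*3 = 7.05
The first 4 terms are: [-0.27, 2.17, 4.61, 7.05]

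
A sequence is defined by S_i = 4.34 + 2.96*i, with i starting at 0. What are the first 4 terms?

This is an arithmetic sequence.
i=0: S_0 = 4.34 + 2.96*0 = 4.34
i=1: S_1 = 4.34 + 2.96*1 = 7.3
i=2: S_2 = 4.34 + 2.96*2 = 10.26
i=3: S_3 = 4.34 + 2.96*3 = 13.22
The first 4 terms are: [4.34, 7.3, 10.26, 13.22]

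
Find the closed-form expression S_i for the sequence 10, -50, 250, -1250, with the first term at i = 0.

Check ratios: -50 / 10 = -5.0
Common ratio r = -5.
First term a = 10.
Formula: S_i = 10 * (-5)^i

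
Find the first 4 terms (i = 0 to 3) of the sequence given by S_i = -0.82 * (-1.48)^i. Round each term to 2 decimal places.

This is a geometric sequence.
i=0: S_0 = -0.82 * (-1.48)^0 = -0.82
i=1: S_1 = -0.82 * (-1.48)^1 ≈ 1.21
i=2: S_2 = -0.82 * (-1.48)^2 ≈ -1.8
i=3: S_3 = -0.82 * (-1.48)^3 ≈ 2.66
The first 4 terms are: [-0.82, 1.21, -1.8, 2.66]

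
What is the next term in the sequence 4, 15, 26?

Differences: 15 - 4 = 11
This is an arithmetic sequence with common difference d = 11.
Next term = 26 + 11 = 37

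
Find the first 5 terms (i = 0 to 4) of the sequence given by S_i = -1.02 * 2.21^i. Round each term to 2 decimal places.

This is a geometric sequence.
i=0: S_0 = -1.02 * 2.21^0 = -1.02
i=1: S_1 = -1.02 * 2.21^1 ≈ -2.25
i=2: S_2 = -1.02 * 2.21^2 ≈ -4.98
i=3: S_3 = -1.02 * 2.21^3 ≈ -11.01
i=4: S_4 = -1.02 * 2.21^4 ≈ -24.33
The first 5 terms are: [-1.02, -2.25, -4.98, -11.01, -24.33]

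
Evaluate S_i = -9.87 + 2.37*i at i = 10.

S_10 = -9.87 + 2.37*10 = -9.87 + 23.7 = 13.83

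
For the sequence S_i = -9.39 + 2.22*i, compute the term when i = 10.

S_10 = -9.39 + 2.22*10 = -9.39 + 22.2 = 12.81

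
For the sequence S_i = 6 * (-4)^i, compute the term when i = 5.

S_5 = 6 * (-4)^5 = 6 * -1024 = -6144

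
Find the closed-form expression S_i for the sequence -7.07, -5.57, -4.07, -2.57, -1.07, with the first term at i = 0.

Check differences: -5.57 - -7.07 = 1.5
-4.07 - -5.57 = 1.5
Common difference d = 1.5.
First term a = -7.07.
Formula: S_i = -7.07 + 1.50*i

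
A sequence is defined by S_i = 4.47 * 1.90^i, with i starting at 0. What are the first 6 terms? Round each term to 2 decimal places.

This is a geometric sequence.
i=0: S_0 = 4.47 * 1.9^0 = 4.47
i=1: S_1 = 4.47 * 1.9^1 ≈ 8.49
i=2: S_2 = 4.47 * 1.9^2 ≈ 16.14
i=3: S_3 = 4.47 * 1.9^3 ≈ 30.66
i=4: S_4 = 4.47 * 1.9^4 ≈ 58.25
i=5: S_5 = 4.47 * 1.9^5 ≈ 110.68
The first 6 terms are: [4.47, 8.49, 16.14, 30.66, 58.25, 110.68]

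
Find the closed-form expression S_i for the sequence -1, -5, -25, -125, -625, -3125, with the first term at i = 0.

Check ratios: -5 / -1 = 5.0
Common ratio r = 5.
First term a = -1.
Formula: S_i = -1 * 5^i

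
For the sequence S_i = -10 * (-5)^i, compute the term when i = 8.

S_8 = -10 * (-5)^8 = -10 * 390625 = -3906250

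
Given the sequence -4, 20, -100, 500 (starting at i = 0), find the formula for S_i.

Check ratios: 20 / -4 = -5.0
Common ratio r = -5.
First term a = -4.
Formula: S_i = -4 * (-5)^i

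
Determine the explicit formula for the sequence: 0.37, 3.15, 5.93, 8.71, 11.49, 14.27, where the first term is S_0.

Check differences: 3.15 - 0.37 = 2.78
5.93 - 3.15 = 2.78
Common difference d = 2.78.
First term a = 0.37.
Formula: S_i = 0.37 + 2.78*i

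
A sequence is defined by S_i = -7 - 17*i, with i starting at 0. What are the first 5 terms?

This is an arithmetic sequence.
i=0: S_0 = -7 + -17*0 = -7
i=1: S_1 = -7 + -17*1 = -24
i=2: S_2 = -7 + -17*2 = -41
i=3: S_3 = -7 + -17*3 = -58
i=4: S_4 = -7 + -17*4 = -75
The first 5 terms are: [-7, -24, -41, -58, -75]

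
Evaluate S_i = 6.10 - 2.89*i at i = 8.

S_8 = 6.1 + -2.89*8 = 6.1 + -23.12 = -17.02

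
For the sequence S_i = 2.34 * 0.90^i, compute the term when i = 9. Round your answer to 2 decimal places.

S_9 = 2.34 * 0.9^9 ≈ 2.34 * 0.3874 ≈ 0.91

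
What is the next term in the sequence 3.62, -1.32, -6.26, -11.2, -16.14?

Differences: -1.32 - 3.62 = -4.94
This is an arithmetic sequence with common difference d = -4.94.
Next term = -16.14 + -4.94 = -21.08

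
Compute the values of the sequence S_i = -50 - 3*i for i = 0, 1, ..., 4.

This is an arithmetic sequence.
i=0: S_0 = -50 + -3*0 = -50
i=1: S_1 = -50 + -3*1 = -53
i=2: S_2 = -50 + -3*2 = -56
i=3: S_3 = -50 + -3*3 = -59
i=4: S_4 = -50 + -3*4 = -62
The first 5 terms are: [-50, -53, -56, -59, -62]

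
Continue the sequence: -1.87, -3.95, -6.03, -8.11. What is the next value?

Differences: -3.95 - -1.87 = -2.08
This is an arithmetic sequence with common difference d = -2.08.
Next term = -8.11 + -2.08 = -10.19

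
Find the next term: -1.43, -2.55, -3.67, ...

Differences: -2.55 - -1.43 = -1.12
This is an arithmetic sequence with common difference d = -1.12.
Next term = -3.67 + -1.12 = -4.79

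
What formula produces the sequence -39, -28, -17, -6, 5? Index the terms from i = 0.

Check differences: -28 - -39 = 11
-17 - -28 = 11
Common difference d = 11.
First term a = -39.
Formula: S_i = -39 + 11*i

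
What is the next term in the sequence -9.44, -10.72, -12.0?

Differences: -10.72 - -9.44 = -1.28
This is an arithmetic sequence with common difference d = -1.28.
Next term = -12.0 + -1.28 = -13.28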